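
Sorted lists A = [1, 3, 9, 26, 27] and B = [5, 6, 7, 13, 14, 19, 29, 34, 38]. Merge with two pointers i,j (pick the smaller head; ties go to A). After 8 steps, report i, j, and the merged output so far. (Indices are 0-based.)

[i=0,j=0] A[i]=1<=B[j]=5 take 1 → i++
[i=1,j=0] A[i]=3<=B[j]=5 take 3 → i++
[i=2,j=0] A[i]=9>B[j]=5 take 5 → j++
[i=2,j=1] A[i]=9>B[j]=6 take 6 → j++
[i=2,j=2] A[i]=9>B[j]=7 take 7 → j++
[i=2,j=3] A[i]=9<=B[j]=13 take 9 → i++
[i=3,j=3] A[i]=26>B[j]=13 take 13 → j++
[i=3,j=4] A[i]=26>B[j]=14 take 14 → j++

i=3, j=5, merged so far=[1, 3, 5, 6, 7, 9, 13, 14]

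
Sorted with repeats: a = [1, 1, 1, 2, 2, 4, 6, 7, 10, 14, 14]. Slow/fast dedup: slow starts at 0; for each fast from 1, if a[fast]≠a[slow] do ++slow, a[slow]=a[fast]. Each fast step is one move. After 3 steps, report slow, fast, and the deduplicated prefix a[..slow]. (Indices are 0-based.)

slow=0 fast=1: a[fast]=1=a[slow] dup, fast++
slow=0 fast=2: a[fast]=1=a[slow] dup, fast++
slow=0 fast=3: a[fast]=2≠a[slow]=1 write a[1]=2, slow++,fast++

slow=1, fast=4, prefix=[1, 2]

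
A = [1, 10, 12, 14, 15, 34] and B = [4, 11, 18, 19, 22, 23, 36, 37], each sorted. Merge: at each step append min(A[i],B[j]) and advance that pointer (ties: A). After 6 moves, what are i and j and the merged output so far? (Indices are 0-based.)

[i=0,j=0] A[i]=1<=B[j]=4 take 1 → i++
[i=1,j=0] A[i]=10>B[j]=4 take 4 → j++
[i=1,j=1] A[i]=10<=B[j]=11 take 10 → i++
[i=2,j=1] A[i]=12>B[j]=11 take 11 → j++
[i=2,j=2] A[i]=12<=B[j]=18 take 12 → i++
[i=3,j=2] A[i]=14<=B[j]=18 take 14 → i++

i=4, j=2, merged so far=[1, 4, 10, 11, 12, 14]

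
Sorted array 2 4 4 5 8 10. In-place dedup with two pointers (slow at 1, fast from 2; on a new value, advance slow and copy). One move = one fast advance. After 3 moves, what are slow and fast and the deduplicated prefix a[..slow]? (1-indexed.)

slow=3, fast=5, prefix=[2, 4, 5]

(s=1,f=2) a[fast]=4≠a[slow]=2 write a[2]=4 → slow++,fast++
(s=2,f=3) a[fast]=4=a[slow] dup → fast++
(s=2,f=4) a[fast]=5≠a[slow]=4 write a[3]=5 → slow++,fast++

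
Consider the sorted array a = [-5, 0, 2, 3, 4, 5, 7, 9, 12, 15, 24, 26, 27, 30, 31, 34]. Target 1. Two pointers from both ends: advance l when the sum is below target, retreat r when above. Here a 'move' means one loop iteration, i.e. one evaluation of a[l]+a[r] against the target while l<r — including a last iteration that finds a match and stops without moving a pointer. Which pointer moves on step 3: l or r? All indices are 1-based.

[1,16] -5+34=29 >1 → r--
[1,15] -5+31=26 >1 → r--
[1,14] -5+30=25 >1 → r--

r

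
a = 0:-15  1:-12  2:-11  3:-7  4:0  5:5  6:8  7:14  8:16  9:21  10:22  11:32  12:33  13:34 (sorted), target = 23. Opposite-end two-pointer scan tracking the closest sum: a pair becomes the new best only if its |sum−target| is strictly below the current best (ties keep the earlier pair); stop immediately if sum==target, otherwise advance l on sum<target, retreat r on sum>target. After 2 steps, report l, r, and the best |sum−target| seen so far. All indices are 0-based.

l=2, r=13, best |Δ|=1

[0,13] -15+34=19 d=4 * → l++
[1,13] -12+34=22 d=1 * → l++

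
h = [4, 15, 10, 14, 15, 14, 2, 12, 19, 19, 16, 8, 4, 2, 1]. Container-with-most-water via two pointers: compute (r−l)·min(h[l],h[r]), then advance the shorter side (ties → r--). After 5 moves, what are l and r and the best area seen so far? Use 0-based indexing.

[0,14] min(4,1)*14=14 best=14 * → r--
[0,13] min(4,2)*13=26 best=26 * → r--
[0,12] min(4,4)*12=48 best=48 * → r--
[0,11] min(4,8)*11=44 best=48 → l++
[1,11] min(15,8)*10=80 best=80 * → r--

l=1, r=10, best area=80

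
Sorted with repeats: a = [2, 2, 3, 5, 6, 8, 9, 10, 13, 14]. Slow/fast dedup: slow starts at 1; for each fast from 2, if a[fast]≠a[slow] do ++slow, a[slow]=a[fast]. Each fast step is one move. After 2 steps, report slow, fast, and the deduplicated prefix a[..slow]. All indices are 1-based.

slow=1 fast=2: a[fast]=2=a[slow] dup, fast++
slow=1 fast=3: a[fast]=3≠a[slow]=2 write a[2]=3, slow++,fast++

slow=2, fast=4, prefix=[2, 3]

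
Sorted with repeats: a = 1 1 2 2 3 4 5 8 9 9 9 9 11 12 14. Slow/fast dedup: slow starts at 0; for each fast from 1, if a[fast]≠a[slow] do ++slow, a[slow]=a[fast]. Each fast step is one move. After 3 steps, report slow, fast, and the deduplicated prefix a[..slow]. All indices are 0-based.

slow=0 fast=1: a[fast]=1=a[slow] dup, fast++
slow=0 fast=2: a[fast]=2≠a[slow]=1 write a[1]=2, slow++,fast++
slow=1 fast=3: a[fast]=2=a[slow] dup, fast++

slow=1, fast=4, prefix=[1, 2]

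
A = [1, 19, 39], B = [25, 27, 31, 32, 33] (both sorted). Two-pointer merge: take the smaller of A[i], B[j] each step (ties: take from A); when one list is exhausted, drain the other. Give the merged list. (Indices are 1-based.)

[1, 19, 25, 27, 31, 32, 33, 39]

[i=1,j=1] A[i]=1<=B[j]=25 take 1 → i++
[i=2,j=1] A[i]=19<=B[j]=25 take 19 → i++
[i=3,j=1] A[i]=39>B[j]=25 take 25 → j++
[i=3,j=2] A[i]=39>B[j]=27 take 27 → j++
[i=3,j=3] A[i]=39>B[j]=31 take 31 → j++
[i=3,j=4] A[i]=39>B[j]=32 take 32 → j++
[i=3,j=5] A[i]=39>B[j]=33 take 33 → j++
[i=3,j=6] B done, take A[i]=39 → i++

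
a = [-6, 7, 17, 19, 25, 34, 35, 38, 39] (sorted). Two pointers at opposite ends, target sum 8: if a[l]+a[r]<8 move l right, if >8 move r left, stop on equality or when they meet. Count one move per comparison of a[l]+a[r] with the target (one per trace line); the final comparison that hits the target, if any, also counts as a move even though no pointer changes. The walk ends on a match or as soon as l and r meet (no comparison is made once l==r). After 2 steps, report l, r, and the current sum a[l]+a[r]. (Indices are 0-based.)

l=0, r=6, sum=29

[0,8] -6+39=33 >8 → r--
[0,7] -6+38=32 >8 → r--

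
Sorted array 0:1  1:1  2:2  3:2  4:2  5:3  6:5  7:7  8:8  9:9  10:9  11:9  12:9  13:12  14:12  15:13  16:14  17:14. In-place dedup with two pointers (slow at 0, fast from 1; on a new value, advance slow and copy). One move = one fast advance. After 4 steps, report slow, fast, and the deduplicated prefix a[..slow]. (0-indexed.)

slow=1, fast=5, prefix=[1, 2]

slow=0 fast=1: a[fast]=1=a[slow] dup, fast++
slow=0 fast=2: a[fast]=2≠a[slow]=1 write a[1]=2, slow++,fast++
slow=1 fast=3: a[fast]=2=a[slow] dup, fast++
slow=1 fast=4: a[fast]=2=a[slow] dup, fast++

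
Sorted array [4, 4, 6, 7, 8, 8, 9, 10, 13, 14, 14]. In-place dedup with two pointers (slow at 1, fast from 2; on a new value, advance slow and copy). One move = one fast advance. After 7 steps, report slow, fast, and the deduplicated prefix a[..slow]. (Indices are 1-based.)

(s=1,f=2) a[fast]=4=a[slow] dup → fast++
(s=1,f=3) a[fast]=6≠a[slow]=4 write a[2]=6 → slow++,fast++
(s=2,f=4) a[fast]=7≠a[slow]=6 write a[3]=7 → slow++,fast++
(s=3,f=5) a[fast]=8≠a[slow]=7 write a[4]=8 → slow++,fast++
(s=4,f=6) a[fast]=8=a[slow] dup → fast++
(s=4,f=7) a[fast]=9≠a[slow]=8 write a[5]=9 → slow++,fast++
(s=5,f=8) a[fast]=10≠a[slow]=9 write a[6]=10 → slow++,fast++

slow=6, fast=9, prefix=[4, 6, 7, 8, 9, 10]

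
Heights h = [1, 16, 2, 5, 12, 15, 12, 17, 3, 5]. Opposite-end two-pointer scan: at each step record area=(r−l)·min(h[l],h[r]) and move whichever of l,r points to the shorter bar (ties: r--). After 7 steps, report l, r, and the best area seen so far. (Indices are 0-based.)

[0,9] min(1,5)*9=9 best=9 * → l++
[1,9] min(16,5)*8=40 best=40 * → r--
[1,8] min(16,3)*7=21 best=40 → r--
[1,7] min(16,17)*6=96 best=96 * → l++
[2,7] min(2,17)*5=10 best=96 → l++
[3,7] min(5,17)*4=20 best=96 → l++
[4,7] min(12,17)*3=36 best=96 → l++

l=5, r=7, best area=96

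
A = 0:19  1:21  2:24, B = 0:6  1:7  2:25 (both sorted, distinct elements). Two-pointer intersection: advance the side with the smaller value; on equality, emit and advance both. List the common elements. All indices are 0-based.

intersection = []

i=0 j=0: 19>6, j++
i=0 j=1: 19>7, j++
i=0 j=2: 19<25, i++
i=1 j=2: 21<25, i++
i=2 j=2: 24<25, i++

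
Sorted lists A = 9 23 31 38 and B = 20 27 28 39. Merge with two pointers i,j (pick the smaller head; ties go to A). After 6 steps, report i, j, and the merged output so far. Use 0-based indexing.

i=3, j=3, merged so far=[9, 20, 23, 27, 28, 31]

i=0 j=0: A[i]=9<=B[j]=20 take 9, i++
i=1 j=0: A[i]=23>B[j]=20 take 20, j++
i=1 j=1: A[i]=23<=B[j]=27 take 23, i++
i=2 j=1: A[i]=31>B[j]=27 take 27, j++
i=2 j=2: A[i]=31>B[j]=28 take 28, j++
i=2 j=3: A[i]=31<=B[j]=39 take 31, i++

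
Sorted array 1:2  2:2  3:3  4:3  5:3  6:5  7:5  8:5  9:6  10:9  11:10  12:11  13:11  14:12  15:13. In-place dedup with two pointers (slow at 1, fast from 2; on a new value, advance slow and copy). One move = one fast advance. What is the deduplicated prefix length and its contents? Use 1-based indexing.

(s=1,f=2) a[fast]=2=a[slow] dup → fast++
(s=1,f=3) a[fast]=3≠a[slow]=2 write a[2]=3 → slow++,fast++
(s=2,f=4) a[fast]=3=a[slow] dup → fast++
(s=2,f=5) a[fast]=3=a[slow] dup → fast++
(s=2,f=6) a[fast]=5≠a[slow]=3 write a[3]=5 → slow++,fast++
(s=3,f=7) a[fast]=5=a[slow] dup → fast++
(s=3,f=8) a[fast]=5=a[slow] dup → fast++
(s=3,f=9) a[fast]=6≠a[slow]=5 write a[4]=6 → slow++,fast++
(s=4,f=10) a[fast]=9≠a[slow]=6 write a[5]=9 → slow++,fast++
(s=5,f=11) a[fast]=10≠a[slow]=9 write a[6]=10 → slow++,fast++
(s=6,f=12) a[fast]=11≠a[slow]=10 write a[7]=11 → slow++,fast++
(s=7,f=13) a[fast]=11=a[slow] dup → fast++
(s=7,f=14) a[fast]=12≠a[slow]=11 write a[8]=12 → slow++,fast++
(s=8,f=15) a[fast]=13≠a[slow]=12 write a[9]=13 → slow++,fast++

length 9; prefix = [2, 3, 5, 6, 9, 10, 11, 12, 13]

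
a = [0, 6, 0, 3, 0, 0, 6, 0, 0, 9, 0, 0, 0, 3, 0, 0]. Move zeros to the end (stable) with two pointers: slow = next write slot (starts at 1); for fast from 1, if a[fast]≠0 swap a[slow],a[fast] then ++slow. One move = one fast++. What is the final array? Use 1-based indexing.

[6, 3, 6, 9, 3, 0, 0, 0, 0, 0, 0, 0, 0, 0, 0, 0]

(s=1,f=1) a[fast]=0 → fast++
(s=1,f=2) a[fast]=6≠0 swap→a[1]=6 → slow++,fast++
(s=2,f=3) a[fast]=0 → fast++
(s=2,f=4) a[fast]=3≠0 swap→a[2]=3 → slow++,fast++
(s=3,f=5) a[fast]=0 → fast++
(s=3,f=6) a[fast]=0 → fast++
(s=3,f=7) a[fast]=6≠0 swap→a[3]=6 → slow++,fast++
(s=4,f=8) a[fast]=0 → fast++
(s=4,f=9) a[fast]=0 → fast++
(s=4,f=10) a[fast]=9≠0 swap→a[4]=9 → slow++,fast++
(s=5,f=11) a[fast]=0 → fast++
(s=5,f=12) a[fast]=0 → fast++
(s=5,f=13) a[fast]=0 → fast++
(s=5,f=14) a[fast]=3≠0 swap→a[5]=3 → slow++,fast++
(s=6,f=15) a[fast]=0 → fast++
(s=6,f=16) a[fast]=0 → fast++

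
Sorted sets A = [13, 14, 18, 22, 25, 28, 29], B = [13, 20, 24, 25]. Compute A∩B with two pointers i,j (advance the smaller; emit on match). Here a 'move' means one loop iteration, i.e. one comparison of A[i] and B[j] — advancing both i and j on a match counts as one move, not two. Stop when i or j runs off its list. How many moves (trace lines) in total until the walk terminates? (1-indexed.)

[i=1,j=1] 13==13 emit → i++,j++
[i=2,j=2] 14<20 → i++
[i=3,j=2] 18<20 → i++
[i=4,j=2] 22>20 → j++
[i=4,j=3] 22<24 → i++
[i=5,j=3] 25>24 → j++
[i=5,j=4] 25==25 emit → i++,j++

7 moves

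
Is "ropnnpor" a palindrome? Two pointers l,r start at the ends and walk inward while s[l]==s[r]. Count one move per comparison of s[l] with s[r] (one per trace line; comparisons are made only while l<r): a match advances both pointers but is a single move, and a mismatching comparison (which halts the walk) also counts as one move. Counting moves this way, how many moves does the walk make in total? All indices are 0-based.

l=0 r=7: 'r'=='r', l++,r--
l=1 r=6: 'o'=='o', l++,r--
l=2 r=5: 'p'=='p', l++,r--
l=3 r=4: 'n'=='n', l++,r--

4 moves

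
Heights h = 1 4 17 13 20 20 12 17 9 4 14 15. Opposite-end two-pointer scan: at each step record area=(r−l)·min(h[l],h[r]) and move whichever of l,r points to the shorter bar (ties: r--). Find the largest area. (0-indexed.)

[0,11] min(1,15)*11=11 best=11 * → l++
[1,11] min(4,15)*10=40 best=40 * → l++
[2,11] min(17,15)*9=135 best=135 * → r--
[2,10] min(17,14)*8=112 best=135 → r--
[2,9] min(17,4)*7=28 best=135 → r--
[2,8] min(17,9)*6=54 best=135 → r--
[2,7] min(17,17)*5=85 best=135 → r--
[2,6] min(17,12)*4=48 best=135 → r--
[2,5] min(17,20)*3=51 best=135 → l++
[3,5] min(13,20)*2=26 best=135 → l++
[4,5] min(20,20)*1=20 best=135 → r--

max area = 135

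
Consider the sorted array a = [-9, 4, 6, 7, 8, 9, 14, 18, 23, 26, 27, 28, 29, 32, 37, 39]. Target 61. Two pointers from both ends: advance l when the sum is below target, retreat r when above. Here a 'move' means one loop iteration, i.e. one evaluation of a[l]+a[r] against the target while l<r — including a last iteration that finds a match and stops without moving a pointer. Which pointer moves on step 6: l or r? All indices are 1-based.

l=1 r=16: -9+39=30 <61, l++
l=2 r=16: 4+39=43 <61, l++
l=3 r=16: 6+39=45 <61, l++
l=4 r=16: 7+39=46 <61, l++
l=5 r=16: 8+39=47 <61, l++
l=6 r=16: 9+39=48 <61, l++

l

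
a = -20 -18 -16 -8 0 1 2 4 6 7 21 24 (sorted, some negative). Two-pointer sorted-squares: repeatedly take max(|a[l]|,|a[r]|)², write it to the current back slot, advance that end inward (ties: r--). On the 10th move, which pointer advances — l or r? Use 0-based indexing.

r

l=0 r=11: |-20|<=|24| out[11]=576, r--
l=0 r=10: |-20|<=|21| out[10]=441, r--
l=0 r=9: |-20|>|7| out[9]=400, l++
l=1 r=9: |-18|>|7| out[8]=324, l++
l=2 r=9: |-16|>|7| out[7]=256, l++
l=3 r=9: |-8|>|7| out[6]=64, l++
l=4 r=9: |0|<=|7| out[5]=49, r--
l=4 r=8: |0|<=|6| out[4]=36, r--
l=4 r=7: |0|<=|4| out[3]=16, r--
l=4 r=6: |0|<=|2| out[2]=4, r--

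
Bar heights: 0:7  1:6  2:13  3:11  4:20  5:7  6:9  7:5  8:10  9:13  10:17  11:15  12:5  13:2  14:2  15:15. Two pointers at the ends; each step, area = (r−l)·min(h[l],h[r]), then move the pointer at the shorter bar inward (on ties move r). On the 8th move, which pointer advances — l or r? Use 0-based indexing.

l=0 r=15: min(7,15)*15=105 best=105 *, l++
l=1 r=15: min(6,15)*14=84 best=105, l++
l=2 r=15: min(13,15)*13=169 best=169 *, l++
l=3 r=15: min(11,15)*12=132 best=169, l++
l=4 r=15: min(20,15)*11=165 best=169, r--
l=4 r=14: min(20,2)*10=20 best=169, r--
l=4 r=13: min(20,2)*9=18 best=169, r--
l=4 r=12: min(20,5)*8=40 best=169, r--

r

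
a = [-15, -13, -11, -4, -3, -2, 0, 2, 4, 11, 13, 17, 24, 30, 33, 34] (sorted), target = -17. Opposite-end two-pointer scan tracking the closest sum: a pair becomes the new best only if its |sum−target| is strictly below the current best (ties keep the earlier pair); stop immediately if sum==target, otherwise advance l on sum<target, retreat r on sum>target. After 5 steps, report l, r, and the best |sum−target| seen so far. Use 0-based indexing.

l=0, r=10, best |Δ|=19

[0,15] -15+34=19 d=36 * → r--
[0,14] -15+33=18 d=35 * → r--
[0,13] -15+30=15 d=32 * → r--
[0,12] -15+24=9 d=26 * → r--
[0,11] -15+17=2 d=19 * → r--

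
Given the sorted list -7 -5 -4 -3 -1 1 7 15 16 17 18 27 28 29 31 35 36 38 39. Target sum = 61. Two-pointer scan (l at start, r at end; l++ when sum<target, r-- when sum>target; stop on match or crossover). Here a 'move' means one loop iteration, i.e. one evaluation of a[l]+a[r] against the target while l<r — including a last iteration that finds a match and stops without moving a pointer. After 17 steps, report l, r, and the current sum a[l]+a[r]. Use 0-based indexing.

[0,18] -7+39=32 <61 → l++
[1,18] -5+39=34 <61 → l++
[2,18] -4+39=35 <61 → l++
[3,18] -3+39=36 <61 → l++
[4,18] -1+39=38 <61 → l++
[5,18] 1+39=40 <61 → l++
[6,18] 7+39=46 <61 → l++
[7,18] 15+39=54 <61 → l++
[8,18] 16+39=55 <61 → l++
[9,18] 17+39=56 <61 → l++
[10,18] 18+39=57 <61 → l++
[11,18] 27+39=66 >61 → r--
[11,17] 27+38=65 >61 → r--
[11,16] 27+36=63 >61 → r--
[11,15] 27+35=62 >61 → r--
[11,14] 27+31=58 <61 → l++
[12,14] 28+31=59 <61 → l++

l=13, r=14, sum=60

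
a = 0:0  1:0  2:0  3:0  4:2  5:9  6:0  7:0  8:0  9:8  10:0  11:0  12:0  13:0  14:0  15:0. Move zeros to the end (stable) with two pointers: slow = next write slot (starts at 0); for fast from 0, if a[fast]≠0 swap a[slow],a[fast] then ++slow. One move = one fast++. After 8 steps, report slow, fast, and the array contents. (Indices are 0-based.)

slow=2, fast=8, a=[2, 9, 0, 0, 0, 0, 0, 0, 0, 8, 0, 0, 0, 0, 0, 0]

slow=0 fast=0: a[fast]=0, fast++
slow=0 fast=1: a[fast]=0, fast++
slow=0 fast=2: a[fast]=0, fast++
slow=0 fast=3: a[fast]=0, fast++
slow=0 fast=4: a[fast]=2≠0 swap→a[0]=2, slow++,fast++
slow=1 fast=5: a[fast]=9≠0 swap→a[1]=9, slow++,fast++
slow=2 fast=6: a[fast]=0, fast++
slow=2 fast=7: a[fast]=0, fast++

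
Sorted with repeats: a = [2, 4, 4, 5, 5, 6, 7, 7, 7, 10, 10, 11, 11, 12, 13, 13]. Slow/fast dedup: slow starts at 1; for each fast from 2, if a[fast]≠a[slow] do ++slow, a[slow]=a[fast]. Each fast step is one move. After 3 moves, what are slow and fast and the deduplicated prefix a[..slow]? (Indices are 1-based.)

slow=3, fast=5, prefix=[2, 4, 5]

(s=1,f=2) a[fast]=4≠a[slow]=2 write a[2]=4 → slow++,fast++
(s=2,f=3) a[fast]=4=a[slow] dup → fast++
(s=2,f=4) a[fast]=5≠a[slow]=4 write a[3]=5 → slow++,fast++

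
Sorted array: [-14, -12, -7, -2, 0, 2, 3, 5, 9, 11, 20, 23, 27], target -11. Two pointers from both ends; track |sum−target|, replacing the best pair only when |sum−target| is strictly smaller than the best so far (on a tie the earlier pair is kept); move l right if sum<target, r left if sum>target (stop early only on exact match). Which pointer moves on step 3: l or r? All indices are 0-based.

r

l=0 r=12: -14+27=13 d=24 *, r--
l=0 r=11: -14+23=9 d=20 *, r--
l=0 r=10: -14+20=6 d=17 *, r--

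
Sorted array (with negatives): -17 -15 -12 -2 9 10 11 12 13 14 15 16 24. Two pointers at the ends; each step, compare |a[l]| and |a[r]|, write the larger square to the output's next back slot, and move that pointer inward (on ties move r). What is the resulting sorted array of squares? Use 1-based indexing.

l=1 r=13: |-17|<=|24| out[13]=576, r--
l=1 r=12: |-17|>|16| out[12]=289, l++
l=2 r=12: |-15|<=|16| out[11]=256, r--
l=2 r=11: |-15|<=|15| out[10]=225, r--
l=2 r=10: |-15|>|14| out[9]=225, l++
l=3 r=10: |-12|<=|14| out[8]=196, r--
l=3 r=9: |-12|<=|13| out[7]=169, r--
l=3 r=8: |-12|<=|12| out[6]=144, r--
l=3 r=7: |-12|>|11| out[5]=144, l++
l=4 r=7: |-2|<=|11| out[4]=121, r--
l=4 r=6: |-2|<=|10| out[3]=100, r--
l=4 r=5: |-2|<=|9| out[2]=81, r--
l=4 r=4: |-2|<=|-2| out[1]=4, r--

[4, 81, 100, 121, 144, 144, 169, 196, 225, 225, 256, 289, 576]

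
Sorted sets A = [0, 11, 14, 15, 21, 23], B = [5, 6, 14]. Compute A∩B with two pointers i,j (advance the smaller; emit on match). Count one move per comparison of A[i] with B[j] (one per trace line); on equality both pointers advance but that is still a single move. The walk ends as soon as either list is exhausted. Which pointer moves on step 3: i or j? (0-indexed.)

i=0 j=0: 0<5, i++
i=1 j=0: 11>5, j++
i=1 j=1: 11>6, j++

j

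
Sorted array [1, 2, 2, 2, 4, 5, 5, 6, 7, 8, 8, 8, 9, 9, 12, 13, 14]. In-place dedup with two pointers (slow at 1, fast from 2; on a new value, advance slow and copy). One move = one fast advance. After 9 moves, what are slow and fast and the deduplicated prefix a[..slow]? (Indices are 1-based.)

slow=1 fast=2: a[fast]=2≠a[slow]=1 write a[2]=2, slow++,fast++
slow=2 fast=3: a[fast]=2=a[slow] dup, fast++
slow=2 fast=4: a[fast]=2=a[slow] dup, fast++
slow=2 fast=5: a[fast]=4≠a[slow]=2 write a[3]=4, slow++,fast++
slow=3 fast=6: a[fast]=5≠a[slow]=4 write a[4]=5, slow++,fast++
slow=4 fast=7: a[fast]=5=a[slow] dup, fast++
slow=4 fast=8: a[fast]=6≠a[slow]=5 write a[5]=6, slow++,fast++
slow=5 fast=9: a[fast]=7≠a[slow]=6 write a[6]=7, slow++,fast++
slow=6 fast=10: a[fast]=8≠a[slow]=7 write a[7]=8, slow++,fast++

slow=7, fast=11, prefix=[1, 2, 4, 5, 6, 7, 8]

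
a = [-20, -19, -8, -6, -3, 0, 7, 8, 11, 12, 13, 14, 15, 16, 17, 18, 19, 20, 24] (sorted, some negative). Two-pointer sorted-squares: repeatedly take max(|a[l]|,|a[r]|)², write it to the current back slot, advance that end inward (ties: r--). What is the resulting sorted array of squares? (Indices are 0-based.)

l=0 r=18: |-20|<=|24| out[18]=576, r--
l=0 r=17: |-20|<=|20| out[17]=400, r--
l=0 r=16: |-20|>|19| out[16]=400, l++
l=1 r=16: |-19|<=|19| out[15]=361, r--
l=1 r=15: |-19|>|18| out[14]=361, l++
l=2 r=15: |-8|<=|18| out[13]=324, r--
l=2 r=14: |-8|<=|17| out[12]=289, r--
l=2 r=13: |-8|<=|16| out[11]=256, r--
l=2 r=12: |-8|<=|15| out[10]=225, r--
l=2 r=11: |-8|<=|14| out[9]=196, r--
l=2 r=10: |-8|<=|13| out[8]=169, r--
l=2 r=9: |-8|<=|12| out[7]=144, r--
l=2 r=8: |-8|<=|11| out[6]=121, r--
l=2 r=7: |-8|<=|8| out[5]=64, r--
l=2 r=6: |-8|>|7| out[4]=64, l++
l=3 r=6: |-6|<=|7| out[3]=49, r--
l=3 r=5: |-6|>|0| out[2]=36, l++
l=4 r=5: |-3|>|0| out[1]=9, l++
l=5 r=5: |0|<=|0| out[0]=0, r--

[0, 9, 36, 49, 64, 64, 121, 144, 169, 196, 225, 256, 289, 324, 361, 361, 400, 400, 576]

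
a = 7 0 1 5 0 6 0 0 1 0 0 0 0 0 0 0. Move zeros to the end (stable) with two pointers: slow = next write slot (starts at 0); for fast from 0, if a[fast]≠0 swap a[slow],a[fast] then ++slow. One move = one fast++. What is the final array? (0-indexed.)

[7, 1, 5, 6, 1, 0, 0, 0, 0, 0, 0, 0, 0, 0, 0, 0]

slow=0 fast=0: a[fast]=7≠0 swap→a[0]=7, slow++,fast++
slow=1 fast=1: a[fast]=0, fast++
slow=1 fast=2: a[fast]=1≠0 swap→a[1]=1, slow++,fast++
slow=2 fast=3: a[fast]=5≠0 swap→a[2]=5, slow++,fast++
slow=3 fast=4: a[fast]=0, fast++
slow=3 fast=5: a[fast]=6≠0 swap→a[3]=6, slow++,fast++
slow=4 fast=6: a[fast]=0, fast++
slow=4 fast=7: a[fast]=0, fast++
slow=4 fast=8: a[fast]=1≠0 swap→a[4]=1, slow++,fast++
slow=5 fast=9: a[fast]=0, fast++
slow=5 fast=10: a[fast]=0, fast++
slow=5 fast=11: a[fast]=0, fast++
slow=5 fast=12: a[fast]=0, fast++
slow=5 fast=13: a[fast]=0, fast++
slow=5 fast=14: a[fast]=0, fast++
slow=5 fast=15: a[fast]=0, fast++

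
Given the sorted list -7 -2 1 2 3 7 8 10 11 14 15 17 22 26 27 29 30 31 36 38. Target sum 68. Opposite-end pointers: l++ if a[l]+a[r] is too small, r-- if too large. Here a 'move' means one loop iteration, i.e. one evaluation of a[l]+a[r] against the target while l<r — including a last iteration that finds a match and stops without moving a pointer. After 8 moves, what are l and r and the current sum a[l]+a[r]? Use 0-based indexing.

[0,19] -7+38=31 <68 → l++
[1,19] -2+38=36 <68 → l++
[2,19] 1+38=39 <68 → l++
[3,19] 2+38=40 <68 → l++
[4,19] 3+38=41 <68 → l++
[5,19] 7+38=45 <68 → l++
[6,19] 8+38=46 <68 → l++
[7,19] 10+38=48 <68 → l++

l=8, r=19, sum=49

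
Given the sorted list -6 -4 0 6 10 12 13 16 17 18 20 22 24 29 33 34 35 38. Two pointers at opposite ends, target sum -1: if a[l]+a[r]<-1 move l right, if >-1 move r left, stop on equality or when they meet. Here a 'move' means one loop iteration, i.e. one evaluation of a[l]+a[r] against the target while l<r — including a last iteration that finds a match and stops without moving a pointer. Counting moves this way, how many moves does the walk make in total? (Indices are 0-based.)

[0,17] -6+38=32 >-1 → r--
[0,16] -6+35=29 >-1 → r--
[0,15] -6+34=28 >-1 → r--
[0,14] -6+33=27 >-1 → r--
[0,13] -6+29=23 >-1 → r--
[0,12] -6+24=18 >-1 → r--
[0,11] -6+22=16 >-1 → r--
[0,10] -6+20=14 >-1 → r--
[0,9] -6+18=12 >-1 → r--
[0,8] -6+17=11 >-1 → r--
[0,7] -6+16=10 >-1 → r--
[0,6] -6+13=7 >-1 → r--
[0,5] -6+12=6 >-1 → r--
[0,4] -6+10=4 >-1 → r--
[0,3] -6+6=0 >-1 → r--
[0,2] -6+0=-6 <-1 → l++
[1,2] -4+0=-4 <-1 → l++

17 moves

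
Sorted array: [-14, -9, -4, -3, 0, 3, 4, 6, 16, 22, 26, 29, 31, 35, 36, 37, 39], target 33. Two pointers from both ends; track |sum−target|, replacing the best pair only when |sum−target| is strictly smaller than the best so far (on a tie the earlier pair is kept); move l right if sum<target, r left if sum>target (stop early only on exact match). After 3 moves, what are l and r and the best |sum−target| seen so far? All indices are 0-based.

l=0 r=16: -14+39=25 d=8 *, l++
l=1 r=16: -9+39=30 d=3 *, l++
l=2 r=16: -4+39=35 d=2 *, r--

l=2, r=15, best |Δ|=2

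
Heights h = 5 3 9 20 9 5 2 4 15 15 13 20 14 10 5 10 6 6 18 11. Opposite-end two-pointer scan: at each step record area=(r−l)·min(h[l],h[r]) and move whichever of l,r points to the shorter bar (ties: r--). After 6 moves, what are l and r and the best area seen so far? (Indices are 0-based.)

[0,19] min(5,11)*19=95 best=95 * → l++
[1,19] min(3,11)*18=54 best=95 → l++
[2,19] min(9,11)*17=153 best=153 * → l++
[3,19] min(20,11)*16=176 best=176 * → r--
[3,18] min(20,18)*15=270 best=270 * → r--
[3,17] min(20,6)*14=84 best=270 → r--

l=3, r=16, best area=270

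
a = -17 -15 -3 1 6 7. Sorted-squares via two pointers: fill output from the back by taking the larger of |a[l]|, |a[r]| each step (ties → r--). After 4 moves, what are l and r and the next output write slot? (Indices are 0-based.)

l=2, r=3, next write slot=1

[0,5] |-17|>|7| out[5]=289 → l++
[1,5] |-15|>|7| out[4]=225 → l++
[2,5] |-3|<=|7| out[3]=49 → r--
[2,4] |-3|<=|6| out[2]=36 → r--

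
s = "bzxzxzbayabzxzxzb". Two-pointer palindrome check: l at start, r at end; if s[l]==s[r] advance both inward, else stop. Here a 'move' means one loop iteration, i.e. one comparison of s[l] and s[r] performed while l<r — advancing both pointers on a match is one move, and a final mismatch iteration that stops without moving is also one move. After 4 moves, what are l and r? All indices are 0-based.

l=4, r=12

l=0 r=16: 'b'=='b', l++,r--
l=1 r=15: 'z'=='z', l++,r--
l=2 r=14: 'x'=='x', l++,r--
l=3 r=13: 'z'=='z', l++,r--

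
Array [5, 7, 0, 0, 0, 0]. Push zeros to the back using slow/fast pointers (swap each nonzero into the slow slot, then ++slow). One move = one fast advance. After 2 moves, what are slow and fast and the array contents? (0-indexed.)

slow=0 fast=0: a[fast]=5≠0 swap→a[0]=5, slow++,fast++
slow=1 fast=1: a[fast]=7≠0 swap→a[1]=7, slow++,fast++

slow=2, fast=2, a=[5, 7, 0, 0, 0, 0]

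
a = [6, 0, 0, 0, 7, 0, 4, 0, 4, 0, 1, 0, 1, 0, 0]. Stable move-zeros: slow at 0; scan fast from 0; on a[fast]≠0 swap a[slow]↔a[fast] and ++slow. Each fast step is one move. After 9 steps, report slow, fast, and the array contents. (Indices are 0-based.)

slow=4, fast=9, a=[6, 7, 4, 4, 0, 0, 0, 0, 0, 0, 1, 0, 1, 0, 0]

(s=0,f=0) a[fast]=6≠0 swap→a[0]=6 → slow++,fast++
(s=1,f=1) a[fast]=0 → fast++
(s=1,f=2) a[fast]=0 → fast++
(s=1,f=3) a[fast]=0 → fast++
(s=1,f=4) a[fast]=7≠0 swap→a[1]=7 → slow++,fast++
(s=2,f=5) a[fast]=0 → fast++
(s=2,f=6) a[fast]=4≠0 swap→a[2]=4 → slow++,fast++
(s=3,f=7) a[fast]=0 → fast++
(s=3,f=8) a[fast]=4≠0 swap→a[3]=4 → slow++,fast++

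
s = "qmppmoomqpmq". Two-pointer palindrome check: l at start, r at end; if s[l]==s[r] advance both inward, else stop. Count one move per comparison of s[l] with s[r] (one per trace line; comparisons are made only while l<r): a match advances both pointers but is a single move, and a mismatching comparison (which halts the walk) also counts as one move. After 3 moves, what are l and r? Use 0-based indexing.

l=3, r=8

[0,11] 'q'=='q' → l++,r--
[1,10] 'm'=='m' → l++,r--
[2,9] 'p'=='p' → l++,r--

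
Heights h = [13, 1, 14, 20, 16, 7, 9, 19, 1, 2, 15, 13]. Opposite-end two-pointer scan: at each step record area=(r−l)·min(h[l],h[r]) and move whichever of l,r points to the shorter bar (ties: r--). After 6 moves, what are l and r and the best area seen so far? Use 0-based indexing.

l=3, r=8, best area=143

[0,11] min(13,13)*11=143 best=143 * → r--
[0,10] min(13,15)*10=130 best=143 → l++
[1,10] min(1,15)*9=9 best=143 → l++
[2,10] min(14,15)*8=112 best=143 → l++
[3,10] min(20,15)*7=105 best=143 → r--
[3,9] min(20,2)*6=12 best=143 → r--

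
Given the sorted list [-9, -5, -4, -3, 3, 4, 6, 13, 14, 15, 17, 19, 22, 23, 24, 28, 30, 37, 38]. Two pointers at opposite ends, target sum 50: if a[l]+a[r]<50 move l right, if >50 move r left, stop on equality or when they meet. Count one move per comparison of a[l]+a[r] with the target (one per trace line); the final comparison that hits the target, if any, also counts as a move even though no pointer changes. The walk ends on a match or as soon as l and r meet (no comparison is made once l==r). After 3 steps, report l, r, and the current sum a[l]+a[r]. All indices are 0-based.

l=3, r=18, sum=35

l=0 r=18: -9+38=29 <50, l++
l=1 r=18: -5+38=33 <50, l++
l=2 r=18: -4+38=34 <50, l++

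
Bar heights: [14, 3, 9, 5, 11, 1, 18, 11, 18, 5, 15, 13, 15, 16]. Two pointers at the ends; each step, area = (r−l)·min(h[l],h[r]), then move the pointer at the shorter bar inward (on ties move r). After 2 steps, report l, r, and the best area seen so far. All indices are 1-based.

l=1 r=14: min(14,16)*13=182 best=182 *, l++
l=2 r=14: min(3,16)*12=36 best=182, l++

l=3, r=14, best area=182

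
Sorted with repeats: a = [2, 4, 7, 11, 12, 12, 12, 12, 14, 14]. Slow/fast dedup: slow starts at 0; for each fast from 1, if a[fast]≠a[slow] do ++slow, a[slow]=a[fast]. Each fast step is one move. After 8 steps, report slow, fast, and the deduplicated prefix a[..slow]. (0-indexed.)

slow=5, fast=9, prefix=[2, 4, 7, 11, 12, 14]

slow=0 fast=1: a[fast]=4≠a[slow]=2 write a[1]=4, slow++,fast++
slow=1 fast=2: a[fast]=7≠a[slow]=4 write a[2]=7, slow++,fast++
slow=2 fast=3: a[fast]=11≠a[slow]=7 write a[3]=11, slow++,fast++
slow=3 fast=4: a[fast]=12≠a[slow]=11 write a[4]=12, slow++,fast++
slow=4 fast=5: a[fast]=12=a[slow] dup, fast++
slow=4 fast=6: a[fast]=12=a[slow] dup, fast++
slow=4 fast=7: a[fast]=12=a[slow] dup, fast++
slow=4 fast=8: a[fast]=14≠a[slow]=12 write a[5]=14, slow++,fast++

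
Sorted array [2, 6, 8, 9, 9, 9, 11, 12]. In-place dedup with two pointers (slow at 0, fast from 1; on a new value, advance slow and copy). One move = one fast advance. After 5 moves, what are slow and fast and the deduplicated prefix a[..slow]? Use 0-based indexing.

(s=0,f=1) a[fast]=6≠a[slow]=2 write a[1]=6 → slow++,fast++
(s=1,f=2) a[fast]=8≠a[slow]=6 write a[2]=8 → slow++,fast++
(s=2,f=3) a[fast]=9≠a[slow]=8 write a[3]=9 → slow++,fast++
(s=3,f=4) a[fast]=9=a[slow] dup → fast++
(s=3,f=5) a[fast]=9=a[slow] dup → fast++

slow=3, fast=6, prefix=[2, 6, 8, 9]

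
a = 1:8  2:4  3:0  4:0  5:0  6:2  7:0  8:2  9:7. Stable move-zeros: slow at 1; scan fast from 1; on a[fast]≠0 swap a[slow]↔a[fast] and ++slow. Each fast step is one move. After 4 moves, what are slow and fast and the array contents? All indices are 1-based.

(s=1,f=1) a[fast]=8≠0 swap→a[1]=8 → slow++,fast++
(s=2,f=2) a[fast]=4≠0 swap→a[2]=4 → slow++,fast++
(s=3,f=3) a[fast]=0 → fast++
(s=3,f=4) a[fast]=0 → fast++

slow=3, fast=5, a=[8, 4, 0, 0, 0, 2, 0, 2, 7]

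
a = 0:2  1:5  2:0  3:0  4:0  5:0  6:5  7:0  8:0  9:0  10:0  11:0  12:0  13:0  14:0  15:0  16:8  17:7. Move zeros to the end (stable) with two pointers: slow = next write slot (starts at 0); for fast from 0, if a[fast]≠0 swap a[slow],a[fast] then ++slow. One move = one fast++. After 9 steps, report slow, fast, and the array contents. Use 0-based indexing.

slow=3, fast=9, a=[2, 5, 5, 0, 0, 0, 0, 0, 0, 0, 0, 0, 0, 0, 0, 0, 8, 7]

slow=0 fast=0: a[fast]=2≠0 swap→a[0]=2, slow++,fast++
slow=1 fast=1: a[fast]=5≠0 swap→a[1]=5, slow++,fast++
slow=2 fast=2: a[fast]=0, fast++
slow=2 fast=3: a[fast]=0, fast++
slow=2 fast=4: a[fast]=0, fast++
slow=2 fast=5: a[fast]=0, fast++
slow=2 fast=6: a[fast]=5≠0 swap→a[2]=5, slow++,fast++
slow=3 fast=7: a[fast]=0, fast++
slow=3 fast=8: a[fast]=0, fast++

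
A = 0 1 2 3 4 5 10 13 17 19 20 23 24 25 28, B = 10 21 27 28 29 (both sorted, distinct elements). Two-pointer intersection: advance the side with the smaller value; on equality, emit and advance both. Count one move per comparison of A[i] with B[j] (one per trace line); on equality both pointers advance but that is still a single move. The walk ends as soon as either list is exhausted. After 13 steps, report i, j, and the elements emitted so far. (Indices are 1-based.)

i=1 j=1: 0<10, i++
i=2 j=1: 1<10, i++
i=3 j=1: 2<10, i++
i=4 j=1: 3<10, i++
i=5 j=1: 4<10, i++
i=6 j=1: 5<10, i++
i=7 j=1: 10==10 emit, i++,j++
i=8 j=2: 13<21, i++
i=9 j=2: 17<21, i++
i=10 j=2: 19<21, i++
i=11 j=2: 20<21, i++
i=12 j=2: 23>21, j++
i=12 j=3: 23<27, i++

i=13, j=3, emitted=[10]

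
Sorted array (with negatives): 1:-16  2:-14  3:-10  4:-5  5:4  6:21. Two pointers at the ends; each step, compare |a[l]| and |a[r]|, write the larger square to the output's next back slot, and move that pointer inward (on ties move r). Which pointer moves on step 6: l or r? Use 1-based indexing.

r

[1,6] |-16|<=|21| out[6]=441 → r--
[1,5] |-16|>|4| out[5]=256 → l++
[2,5] |-14|>|4| out[4]=196 → l++
[3,5] |-10|>|4| out[3]=100 → l++
[4,5] |-5|>|4| out[2]=25 → l++
[5,5] |4|<=|4| out[1]=16 → r--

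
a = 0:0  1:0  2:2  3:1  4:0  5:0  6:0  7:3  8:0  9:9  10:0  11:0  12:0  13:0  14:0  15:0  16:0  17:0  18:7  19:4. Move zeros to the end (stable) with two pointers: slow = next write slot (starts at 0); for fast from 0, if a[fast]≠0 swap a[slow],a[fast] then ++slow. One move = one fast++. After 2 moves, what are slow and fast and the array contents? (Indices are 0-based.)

(s=0,f=0) a[fast]=0 → fast++
(s=0,f=1) a[fast]=0 → fast++

slow=0, fast=2, a=[0, 0, 2, 1, 0, 0, 0, 3, 0, 9, 0, 0, 0, 0, 0, 0, 0, 0, 7, 4]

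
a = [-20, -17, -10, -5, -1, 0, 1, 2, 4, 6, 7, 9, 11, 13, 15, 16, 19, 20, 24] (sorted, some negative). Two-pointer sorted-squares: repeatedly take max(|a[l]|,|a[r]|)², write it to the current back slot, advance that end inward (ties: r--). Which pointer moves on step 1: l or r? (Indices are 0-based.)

l=0 r=18: |-20|<=|24| out[18]=576, r--

r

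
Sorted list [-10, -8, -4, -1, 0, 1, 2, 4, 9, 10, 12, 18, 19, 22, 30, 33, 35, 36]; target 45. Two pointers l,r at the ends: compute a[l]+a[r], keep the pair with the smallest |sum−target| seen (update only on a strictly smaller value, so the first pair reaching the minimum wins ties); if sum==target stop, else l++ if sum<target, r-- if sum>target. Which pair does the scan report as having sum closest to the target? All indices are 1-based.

pair (9, 36) with sum 45 (|Δ|=0)

[1,18] -10+36=26 d=19 * → l++
[2,18] -8+36=28 d=17 * → l++
[3,18] -4+36=32 d=13 * → l++
[4,18] -1+36=35 d=10 * → l++
[5,18] 0+36=36 d=9 * → l++
[6,18] 1+36=37 d=8 * → l++
[7,18] 2+36=38 d=7 * → l++
[8,18] 4+36=40 d=5 * → l++
[9,18] 9+36=45 d=0 * → stop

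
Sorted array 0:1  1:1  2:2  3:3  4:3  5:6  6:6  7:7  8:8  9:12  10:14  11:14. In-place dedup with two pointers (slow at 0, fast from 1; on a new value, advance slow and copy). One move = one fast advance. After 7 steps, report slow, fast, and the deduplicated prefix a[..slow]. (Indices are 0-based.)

slow=0 fast=1: a[fast]=1=a[slow] dup, fast++
slow=0 fast=2: a[fast]=2≠a[slow]=1 write a[1]=2, slow++,fast++
slow=1 fast=3: a[fast]=3≠a[slow]=2 write a[2]=3, slow++,fast++
slow=2 fast=4: a[fast]=3=a[slow] dup, fast++
slow=2 fast=5: a[fast]=6≠a[slow]=3 write a[3]=6, slow++,fast++
slow=3 fast=6: a[fast]=6=a[slow] dup, fast++
slow=3 fast=7: a[fast]=7≠a[slow]=6 write a[4]=7, slow++,fast++

slow=4, fast=8, prefix=[1, 2, 3, 6, 7]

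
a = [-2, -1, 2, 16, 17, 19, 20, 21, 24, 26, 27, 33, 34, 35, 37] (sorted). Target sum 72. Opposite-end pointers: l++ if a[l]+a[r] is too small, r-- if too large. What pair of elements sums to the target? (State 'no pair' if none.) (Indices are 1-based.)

l=1 r=15: -2+37=35 <72, l++
l=2 r=15: -1+37=36 <72, l++
l=3 r=15: 2+37=39 <72, l++
l=4 r=15: 16+37=53 <72, l++
l=5 r=15: 17+37=54 <72, l++
l=6 r=15: 19+37=56 <72, l++
l=7 r=15: 20+37=57 <72, l++
l=8 r=15: 21+37=58 <72, l++
l=9 r=15: 24+37=61 <72, l++
l=10 r=15: 26+37=63 <72, l++
l=11 r=15: 27+37=64 <72, l++
l=12 r=15: 33+37=70 <72, l++
l=13 r=15: 34+37=71 <72, l++
l=14 r=15: 35+37=72, found

(35, 37)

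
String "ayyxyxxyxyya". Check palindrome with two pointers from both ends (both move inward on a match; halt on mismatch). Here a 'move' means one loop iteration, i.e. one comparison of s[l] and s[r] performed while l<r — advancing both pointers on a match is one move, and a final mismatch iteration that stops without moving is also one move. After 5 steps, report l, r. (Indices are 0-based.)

l=5, r=6

l=0 r=11: 'a'=='a', l++,r--
l=1 r=10: 'y'=='y', l++,r--
l=2 r=9: 'y'=='y', l++,r--
l=3 r=8: 'x'=='x', l++,r--
l=4 r=7: 'y'=='y', l++,r--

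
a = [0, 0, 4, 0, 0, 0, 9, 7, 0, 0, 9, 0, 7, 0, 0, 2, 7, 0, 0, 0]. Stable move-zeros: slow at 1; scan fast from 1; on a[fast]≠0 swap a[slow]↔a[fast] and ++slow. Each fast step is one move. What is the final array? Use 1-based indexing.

slow=1 fast=1: a[fast]=0, fast++
slow=1 fast=2: a[fast]=0, fast++
slow=1 fast=3: a[fast]=4≠0 swap→a[1]=4, slow++,fast++
slow=2 fast=4: a[fast]=0, fast++
slow=2 fast=5: a[fast]=0, fast++
slow=2 fast=6: a[fast]=0, fast++
slow=2 fast=7: a[fast]=9≠0 swap→a[2]=9, slow++,fast++
slow=3 fast=8: a[fast]=7≠0 swap→a[3]=7, slow++,fast++
slow=4 fast=9: a[fast]=0, fast++
slow=4 fast=10: a[fast]=0, fast++
slow=4 fast=11: a[fast]=9≠0 swap→a[4]=9, slow++,fast++
slow=5 fast=12: a[fast]=0, fast++
slow=5 fast=13: a[fast]=7≠0 swap→a[5]=7, slow++,fast++
slow=6 fast=14: a[fast]=0, fast++
slow=6 fast=15: a[fast]=0, fast++
slow=6 fast=16: a[fast]=2≠0 swap→a[6]=2, slow++,fast++
slow=7 fast=17: a[fast]=7≠0 swap→a[7]=7, slow++,fast++
slow=8 fast=18: a[fast]=0, fast++
slow=8 fast=19: a[fast]=0, fast++
slow=8 fast=20: a[fast]=0, fast++

[4, 9, 7, 9, 7, 2, 7, 0, 0, 0, 0, 0, 0, 0, 0, 0, 0, 0, 0, 0]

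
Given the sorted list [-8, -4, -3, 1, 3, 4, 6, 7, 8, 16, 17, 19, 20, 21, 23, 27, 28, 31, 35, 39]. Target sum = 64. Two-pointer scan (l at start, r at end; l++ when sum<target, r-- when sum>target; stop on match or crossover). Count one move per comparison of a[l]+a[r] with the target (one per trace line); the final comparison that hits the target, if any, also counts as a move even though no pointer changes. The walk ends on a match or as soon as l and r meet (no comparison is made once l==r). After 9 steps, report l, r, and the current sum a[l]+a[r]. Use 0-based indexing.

[0,19] -8+39=31 <64 → l++
[1,19] -4+39=35 <64 → l++
[2,19] -3+39=36 <64 → l++
[3,19] 1+39=40 <64 → l++
[4,19] 3+39=42 <64 → l++
[5,19] 4+39=43 <64 → l++
[6,19] 6+39=45 <64 → l++
[7,19] 7+39=46 <64 → l++
[8,19] 8+39=47 <64 → l++

l=9, r=19, sum=55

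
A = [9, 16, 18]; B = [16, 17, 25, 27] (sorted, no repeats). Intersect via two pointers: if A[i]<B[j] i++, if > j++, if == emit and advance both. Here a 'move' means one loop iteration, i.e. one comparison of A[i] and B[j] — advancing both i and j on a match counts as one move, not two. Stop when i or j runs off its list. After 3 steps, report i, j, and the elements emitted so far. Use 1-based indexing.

[i=1,j=1] 9<16 → i++
[i=2,j=1] 16==16 emit → i++,j++
[i=3,j=2] 18>17 → j++

i=3, j=3, emitted=[16]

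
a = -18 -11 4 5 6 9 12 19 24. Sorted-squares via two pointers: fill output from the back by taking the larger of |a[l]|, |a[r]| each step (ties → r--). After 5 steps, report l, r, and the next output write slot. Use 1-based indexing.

l=1 r=9: |-18|<=|24| out[9]=576, r--
l=1 r=8: |-18|<=|19| out[8]=361, r--
l=1 r=7: |-18|>|12| out[7]=324, l++
l=2 r=7: |-11|<=|12| out[6]=144, r--
l=2 r=6: |-11|>|9| out[5]=121, l++

l=3, r=6, next write slot=4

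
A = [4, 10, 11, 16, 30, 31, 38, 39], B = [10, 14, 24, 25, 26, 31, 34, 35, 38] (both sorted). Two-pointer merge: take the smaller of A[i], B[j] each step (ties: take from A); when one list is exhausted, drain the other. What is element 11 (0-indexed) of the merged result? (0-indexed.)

i=0 j=0: A[i]=4<=B[j]=10 take 4, i++
i=1 j=0: A[i]=10<=B[j]=10 take 10, i++
i=2 j=0: A[i]=11>B[j]=10 take 10, j++
i=2 j=1: A[i]=11<=B[j]=14 take 11, i++
i=3 j=1: A[i]=16>B[j]=14 take 14, j++
i=3 j=2: A[i]=16<=B[j]=24 take 16, i++
i=4 j=2: A[i]=30>B[j]=24 take 24, j++
i=4 j=3: A[i]=30>B[j]=25 take 25, j++
i=4 j=4: A[i]=30>B[j]=26 take 26, j++
i=4 j=5: A[i]=30<=B[j]=31 take 30, i++
i=5 j=5: A[i]=31<=B[j]=31 take 31, i++
i=6 j=5: A[i]=38>B[j]=31 take 31, j++
i=6 j=6: A[i]=38>B[j]=34 take 34, j++
i=6 j=7: A[i]=38>B[j]=35 take 35, j++
i=6 j=8: A[i]=38<=B[j]=38 take 38, i++
i=7 j=8: A[i]=39>B[j]=38 take 38, j++
i=7 j=9: B done, take A[i]=39, i++

merged[11] = 31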